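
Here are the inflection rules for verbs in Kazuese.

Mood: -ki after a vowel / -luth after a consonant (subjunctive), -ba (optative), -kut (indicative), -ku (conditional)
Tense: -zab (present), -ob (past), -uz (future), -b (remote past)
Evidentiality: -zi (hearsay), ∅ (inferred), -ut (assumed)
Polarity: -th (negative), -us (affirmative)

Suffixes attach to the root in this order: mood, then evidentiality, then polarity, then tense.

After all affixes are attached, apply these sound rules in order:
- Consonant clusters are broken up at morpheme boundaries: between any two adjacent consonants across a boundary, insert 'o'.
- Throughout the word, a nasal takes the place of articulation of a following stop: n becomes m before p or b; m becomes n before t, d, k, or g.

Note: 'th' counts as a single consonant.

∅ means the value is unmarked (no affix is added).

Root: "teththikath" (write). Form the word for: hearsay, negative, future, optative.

teththikathobazithuz

Attach mood optative -ba → teththikathba.
Attach evidentiality hearsay -zi → teththikathbazi.
Attach polarity negative -th → teththikathbazith.
Attach tense future -uz → teththikathbazithuz.
Apply epenthesis: teththikathbazithuz → teththikathobazithuz.
Nasal assimilation: no change.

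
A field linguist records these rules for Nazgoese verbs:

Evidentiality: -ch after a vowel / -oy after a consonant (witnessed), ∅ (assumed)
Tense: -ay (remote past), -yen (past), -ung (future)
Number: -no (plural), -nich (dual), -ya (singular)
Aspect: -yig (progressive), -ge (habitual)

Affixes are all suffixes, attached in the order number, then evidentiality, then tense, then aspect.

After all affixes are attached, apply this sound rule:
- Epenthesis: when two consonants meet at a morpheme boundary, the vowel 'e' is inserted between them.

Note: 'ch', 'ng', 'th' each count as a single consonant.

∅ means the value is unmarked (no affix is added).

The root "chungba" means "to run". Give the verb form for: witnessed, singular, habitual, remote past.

chungbayachayege

Attach number singular -ya → chungbaya.
Attach evidentiality witnessed -ch (after vowel 'a') → chungbayach.
Attach tense remote past -ay → chungbayachay.
Attach aspect habitual -ge → chungbayachayge.
Apply epenthesis: chungbayachayge → chungbayachayege.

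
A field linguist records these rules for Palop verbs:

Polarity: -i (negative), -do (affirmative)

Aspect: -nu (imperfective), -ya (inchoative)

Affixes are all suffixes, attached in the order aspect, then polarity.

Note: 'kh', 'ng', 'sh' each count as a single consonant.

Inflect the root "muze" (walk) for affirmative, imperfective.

Attach aspect imperfective -nu → muzenu.
Attach polarity affirmative -do → muzenudo.

muzenudo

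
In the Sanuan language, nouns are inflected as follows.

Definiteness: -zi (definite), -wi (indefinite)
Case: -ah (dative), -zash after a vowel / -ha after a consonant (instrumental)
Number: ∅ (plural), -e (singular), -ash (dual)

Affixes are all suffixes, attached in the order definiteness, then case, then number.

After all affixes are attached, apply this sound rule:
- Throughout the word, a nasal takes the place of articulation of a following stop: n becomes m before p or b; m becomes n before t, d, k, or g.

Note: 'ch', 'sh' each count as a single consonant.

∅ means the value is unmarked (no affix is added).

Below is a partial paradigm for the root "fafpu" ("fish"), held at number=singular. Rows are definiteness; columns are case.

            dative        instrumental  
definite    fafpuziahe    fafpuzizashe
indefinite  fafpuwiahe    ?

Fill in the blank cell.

Attach definiteness indefinite -wi → fafpuwi.
Attach case instrumental -zash (after vowel 'i') → fafpuwizash.
Attach number singular -e → fafpuwizashe.
Nasal assimilation: no change.

fafpuwizashe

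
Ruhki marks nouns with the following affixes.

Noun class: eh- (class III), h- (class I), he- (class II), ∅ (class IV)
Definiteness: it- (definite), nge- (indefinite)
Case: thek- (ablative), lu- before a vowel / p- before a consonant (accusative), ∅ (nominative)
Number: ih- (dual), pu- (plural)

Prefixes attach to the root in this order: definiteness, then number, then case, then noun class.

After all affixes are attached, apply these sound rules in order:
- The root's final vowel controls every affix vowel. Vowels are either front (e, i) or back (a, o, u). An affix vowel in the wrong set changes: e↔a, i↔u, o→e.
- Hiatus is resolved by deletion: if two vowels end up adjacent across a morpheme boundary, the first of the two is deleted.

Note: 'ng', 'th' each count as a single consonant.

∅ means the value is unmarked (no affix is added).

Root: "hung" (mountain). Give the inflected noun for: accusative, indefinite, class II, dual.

Attach definiteness indefinite nge- → ngehung.
Attach number dual ih- → ihngehung.
Attach case accusative lu- (before vowel 'i') → luihngehung.
Attach noun class class II he- → heluihngehung.
Apply vowel harmony: heluihngehung → haluuhngahung.
Apply vowel deletion: haluuhngahung → haluhngahung.

haluhngahung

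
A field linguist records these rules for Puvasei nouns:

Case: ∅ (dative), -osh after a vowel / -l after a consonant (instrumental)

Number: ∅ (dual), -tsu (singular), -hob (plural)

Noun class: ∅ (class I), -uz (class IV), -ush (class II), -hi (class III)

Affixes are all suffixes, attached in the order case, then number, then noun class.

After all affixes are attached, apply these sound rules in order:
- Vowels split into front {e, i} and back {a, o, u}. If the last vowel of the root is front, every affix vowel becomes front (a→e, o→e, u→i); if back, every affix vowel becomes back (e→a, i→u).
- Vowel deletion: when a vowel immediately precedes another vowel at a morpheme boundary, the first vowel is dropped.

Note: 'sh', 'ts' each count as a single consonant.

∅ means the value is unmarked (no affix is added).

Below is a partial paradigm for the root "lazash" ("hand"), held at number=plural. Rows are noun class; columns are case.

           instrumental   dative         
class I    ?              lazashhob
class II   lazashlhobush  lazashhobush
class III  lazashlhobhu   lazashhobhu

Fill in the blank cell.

lazashlhob

Attach case instrumental -l (after consonant 'sh') → lazashl.
Attach number plural -hob → lazashlhob.
noun class = class I: zero marking, form stays lazashlhob.
Vowel harmony: no change.
Vowel deletion: no change.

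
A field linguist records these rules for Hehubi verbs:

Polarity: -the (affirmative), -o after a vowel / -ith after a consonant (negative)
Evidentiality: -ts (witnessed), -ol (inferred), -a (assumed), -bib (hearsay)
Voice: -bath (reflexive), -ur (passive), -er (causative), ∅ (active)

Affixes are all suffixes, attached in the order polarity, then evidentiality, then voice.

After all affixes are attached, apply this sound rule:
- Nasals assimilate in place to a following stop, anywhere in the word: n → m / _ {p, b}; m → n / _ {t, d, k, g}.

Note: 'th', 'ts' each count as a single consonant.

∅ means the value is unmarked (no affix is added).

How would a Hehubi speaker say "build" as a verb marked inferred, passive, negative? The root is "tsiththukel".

tsiththukelitholur

Attach polarity negative -ith (after consonant 'l') → tsiththukelith.
Attach evidentiality inferred -ol → tsiththukelithol.
Attach voice passive -ur → tsiththukelitholur.
Nasal assimilation: no change.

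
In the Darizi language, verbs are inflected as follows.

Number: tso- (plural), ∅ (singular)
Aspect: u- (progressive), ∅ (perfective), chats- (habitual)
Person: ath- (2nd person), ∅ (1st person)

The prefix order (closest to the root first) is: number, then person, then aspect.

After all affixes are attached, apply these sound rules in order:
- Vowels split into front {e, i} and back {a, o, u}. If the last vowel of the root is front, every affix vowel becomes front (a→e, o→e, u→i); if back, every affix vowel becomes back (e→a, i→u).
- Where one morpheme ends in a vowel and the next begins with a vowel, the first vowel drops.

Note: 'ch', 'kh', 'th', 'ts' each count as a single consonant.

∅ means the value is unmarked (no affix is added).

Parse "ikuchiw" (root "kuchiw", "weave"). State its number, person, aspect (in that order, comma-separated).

Segment: u-kuchiw.
number: ∅ → singular.
person: ∅ → 1st person.
aspect: u- → progressive.

singular, 1st person, progressive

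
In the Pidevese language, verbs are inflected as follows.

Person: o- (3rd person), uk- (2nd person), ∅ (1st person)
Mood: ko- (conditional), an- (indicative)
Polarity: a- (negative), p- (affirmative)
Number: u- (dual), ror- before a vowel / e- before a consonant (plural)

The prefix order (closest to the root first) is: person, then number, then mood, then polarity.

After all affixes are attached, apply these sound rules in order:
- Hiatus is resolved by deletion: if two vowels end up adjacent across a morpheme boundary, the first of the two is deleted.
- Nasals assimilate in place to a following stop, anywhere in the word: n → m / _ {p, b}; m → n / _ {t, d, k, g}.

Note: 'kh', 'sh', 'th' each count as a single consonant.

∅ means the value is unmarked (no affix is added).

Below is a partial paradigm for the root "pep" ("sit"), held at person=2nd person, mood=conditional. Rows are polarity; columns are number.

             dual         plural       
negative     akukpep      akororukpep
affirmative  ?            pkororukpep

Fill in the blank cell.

pkukpep

Attach person 2nd person uk- → ukpep.
Attach number dual u- → uukpep.
Attach mood conditional ko- → kouukpep.
Attach polarity affirmative p- → pkouukpep.
Apply vowel deletion: pkouukpep → pkukpep.
Nasal assimilation: no change.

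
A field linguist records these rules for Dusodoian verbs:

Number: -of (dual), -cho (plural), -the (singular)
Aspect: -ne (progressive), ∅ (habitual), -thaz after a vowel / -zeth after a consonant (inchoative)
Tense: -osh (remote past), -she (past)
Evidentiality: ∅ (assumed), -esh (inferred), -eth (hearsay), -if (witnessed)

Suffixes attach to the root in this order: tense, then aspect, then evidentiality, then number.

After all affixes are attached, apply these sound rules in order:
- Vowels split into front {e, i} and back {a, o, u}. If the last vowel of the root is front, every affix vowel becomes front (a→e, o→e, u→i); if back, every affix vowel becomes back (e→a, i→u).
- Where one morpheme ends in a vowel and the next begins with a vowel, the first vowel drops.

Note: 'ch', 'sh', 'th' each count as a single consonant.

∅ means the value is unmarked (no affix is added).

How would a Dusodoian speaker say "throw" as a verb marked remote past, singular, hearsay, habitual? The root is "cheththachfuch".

Attach tense remote past -osh → cheththachfuchosh.
aspect = habitual: zero marking, form stays cheththachfuchosh.
Attach evidentiality hearsay -eth → cheththachfuchosheth.
Attach number singular -the → cheththachfuchosheththe.
Apply vowel harmony: cheththachfuchosheththe → cheththachfuchoshaththa.
Vowel deletion: no change.

cheththachfuchoshaththa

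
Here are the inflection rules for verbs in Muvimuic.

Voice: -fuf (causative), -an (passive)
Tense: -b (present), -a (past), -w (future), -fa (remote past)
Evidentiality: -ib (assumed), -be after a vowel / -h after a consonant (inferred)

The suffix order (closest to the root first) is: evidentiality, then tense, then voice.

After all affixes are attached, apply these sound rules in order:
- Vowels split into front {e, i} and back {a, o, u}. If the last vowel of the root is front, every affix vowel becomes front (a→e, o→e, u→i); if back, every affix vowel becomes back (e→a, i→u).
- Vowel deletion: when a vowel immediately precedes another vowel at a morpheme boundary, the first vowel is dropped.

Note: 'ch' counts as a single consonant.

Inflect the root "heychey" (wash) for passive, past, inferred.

heycheyhen

Attach evidentiality inferred -h (after consonant 'y') → heycheyh.
Attach tense past -a → heycheyha.
Attach voice passive -an → heycheyhaan.
Apply vowel harmony: heycheyhaan → heycheyheen.
Apply vowel deletion: heycheyheen → heycheyhen.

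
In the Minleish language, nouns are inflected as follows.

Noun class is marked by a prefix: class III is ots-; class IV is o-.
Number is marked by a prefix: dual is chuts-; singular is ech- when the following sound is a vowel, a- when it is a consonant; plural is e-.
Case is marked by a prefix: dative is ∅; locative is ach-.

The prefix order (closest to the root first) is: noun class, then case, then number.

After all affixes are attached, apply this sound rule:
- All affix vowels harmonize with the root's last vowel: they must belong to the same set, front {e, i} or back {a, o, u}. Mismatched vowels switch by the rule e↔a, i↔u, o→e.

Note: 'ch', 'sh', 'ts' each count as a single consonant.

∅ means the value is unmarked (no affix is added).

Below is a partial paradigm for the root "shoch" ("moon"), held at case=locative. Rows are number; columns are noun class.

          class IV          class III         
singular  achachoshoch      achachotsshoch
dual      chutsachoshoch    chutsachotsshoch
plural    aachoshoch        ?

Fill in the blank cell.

Attach noun class class III ots- → otsshoch.
Attach case locative ach- → achotsshoch.
Attach number plural e- → eachotsshoch.
Apply vowel harmony: eachotsshoch → aachotsshoch.

aachotsshoch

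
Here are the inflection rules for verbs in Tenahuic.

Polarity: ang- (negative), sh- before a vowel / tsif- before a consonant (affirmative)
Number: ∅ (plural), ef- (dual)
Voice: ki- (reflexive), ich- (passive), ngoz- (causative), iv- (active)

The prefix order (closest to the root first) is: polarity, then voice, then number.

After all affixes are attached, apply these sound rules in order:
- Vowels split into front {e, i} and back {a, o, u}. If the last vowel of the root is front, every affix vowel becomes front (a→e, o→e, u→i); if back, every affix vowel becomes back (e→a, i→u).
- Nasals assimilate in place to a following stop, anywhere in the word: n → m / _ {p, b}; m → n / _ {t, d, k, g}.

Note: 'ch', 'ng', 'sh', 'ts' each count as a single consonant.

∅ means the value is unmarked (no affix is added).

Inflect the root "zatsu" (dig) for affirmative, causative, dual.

afngoztsufzatsu

Attach polarity affirmative tsif- (before consonant 'z') → tsifzatsu.
Attach voice causative ngoz- → ngoztsifzatsu.
Attach number dual ef- → efngoztsifzatsu.
Apply vowel harmony: efngoztsifzatsu → afngoztsufzatsu.
Nasal assimilation: no change.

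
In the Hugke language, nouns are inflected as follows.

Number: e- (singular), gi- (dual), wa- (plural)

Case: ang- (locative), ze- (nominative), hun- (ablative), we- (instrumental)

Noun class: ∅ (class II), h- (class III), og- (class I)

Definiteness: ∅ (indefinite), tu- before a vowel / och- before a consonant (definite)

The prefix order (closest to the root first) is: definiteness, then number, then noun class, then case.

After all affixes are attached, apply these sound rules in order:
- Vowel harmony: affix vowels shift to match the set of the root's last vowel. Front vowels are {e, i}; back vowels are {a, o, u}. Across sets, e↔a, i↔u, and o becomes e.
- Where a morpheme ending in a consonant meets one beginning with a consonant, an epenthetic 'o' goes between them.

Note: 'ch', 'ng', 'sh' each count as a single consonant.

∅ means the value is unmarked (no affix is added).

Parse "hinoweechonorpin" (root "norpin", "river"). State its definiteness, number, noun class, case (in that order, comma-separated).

Segment: hun-wa-och-norpin.
definiteness: tu/och- → definite.
number: wa- → plural.
noun class: ∅ → class II.
case: hun- → ablative.

definite, plural, class II, ablative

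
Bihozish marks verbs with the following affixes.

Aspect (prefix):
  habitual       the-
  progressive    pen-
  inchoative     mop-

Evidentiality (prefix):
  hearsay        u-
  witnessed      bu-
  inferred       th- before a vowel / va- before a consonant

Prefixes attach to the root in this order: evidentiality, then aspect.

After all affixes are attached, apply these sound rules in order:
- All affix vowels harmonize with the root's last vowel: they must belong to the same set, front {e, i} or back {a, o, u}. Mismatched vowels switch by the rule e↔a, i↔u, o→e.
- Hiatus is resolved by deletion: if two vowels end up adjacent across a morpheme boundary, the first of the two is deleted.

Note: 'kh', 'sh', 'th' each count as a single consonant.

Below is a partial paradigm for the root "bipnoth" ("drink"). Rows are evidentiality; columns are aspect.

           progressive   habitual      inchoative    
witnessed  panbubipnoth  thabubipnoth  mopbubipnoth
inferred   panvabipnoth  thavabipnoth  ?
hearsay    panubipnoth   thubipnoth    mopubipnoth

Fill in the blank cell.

mopvabipnoth

Attach evidentiality inferred va- (before consonant 'b') → vabipnoth.
Attach aspect inchoative mop- → mopvabipnoth.
Vowel harmony: no change.
Vowel deletion: no change.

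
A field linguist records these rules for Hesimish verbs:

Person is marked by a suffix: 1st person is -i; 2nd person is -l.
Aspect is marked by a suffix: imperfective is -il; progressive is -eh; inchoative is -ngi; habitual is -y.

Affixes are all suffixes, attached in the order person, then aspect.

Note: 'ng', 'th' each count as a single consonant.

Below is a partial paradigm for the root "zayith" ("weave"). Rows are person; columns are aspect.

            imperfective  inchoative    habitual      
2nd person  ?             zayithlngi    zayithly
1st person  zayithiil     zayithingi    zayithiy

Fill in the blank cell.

zayithlil

Attach person 2nd person -l → zayithl.
Attach aspect imperfective -il → zayithlil.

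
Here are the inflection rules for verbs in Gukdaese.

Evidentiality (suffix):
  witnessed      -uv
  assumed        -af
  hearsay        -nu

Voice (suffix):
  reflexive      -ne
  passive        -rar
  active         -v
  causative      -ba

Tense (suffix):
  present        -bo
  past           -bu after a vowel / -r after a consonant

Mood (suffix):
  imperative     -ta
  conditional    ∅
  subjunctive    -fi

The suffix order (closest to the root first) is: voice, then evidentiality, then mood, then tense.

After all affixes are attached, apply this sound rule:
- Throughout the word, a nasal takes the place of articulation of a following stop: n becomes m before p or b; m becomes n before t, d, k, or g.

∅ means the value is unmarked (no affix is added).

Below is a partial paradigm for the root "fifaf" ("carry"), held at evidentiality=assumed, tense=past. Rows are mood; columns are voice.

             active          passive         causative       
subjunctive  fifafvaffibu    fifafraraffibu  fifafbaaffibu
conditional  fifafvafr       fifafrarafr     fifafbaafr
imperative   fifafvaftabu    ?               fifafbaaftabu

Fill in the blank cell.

fifafraraftabu

Attach voice passive -rar → fifafrar.
Attach evidentiality assumed -af → fifafraraf.
Attach mood imperative -ta → fifafrarafta.
Attach tense past -bu (after vowel 'a') → fifafraraftabu.
Nasal assimilation: no change.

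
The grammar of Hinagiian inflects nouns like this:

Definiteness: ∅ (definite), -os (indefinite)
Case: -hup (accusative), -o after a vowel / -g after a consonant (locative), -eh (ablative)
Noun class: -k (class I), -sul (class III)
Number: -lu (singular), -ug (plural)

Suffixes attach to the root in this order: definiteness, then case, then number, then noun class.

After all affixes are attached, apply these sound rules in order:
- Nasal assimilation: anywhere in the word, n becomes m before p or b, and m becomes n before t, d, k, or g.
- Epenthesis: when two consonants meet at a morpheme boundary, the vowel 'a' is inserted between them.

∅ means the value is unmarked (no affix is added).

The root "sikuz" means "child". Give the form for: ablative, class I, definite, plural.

sikuzehugak

definiteness = definite: zero marking, form stays sikuz.
Attach case ablative -eh → sikuzeh.
Attach number plural -ug → sikuzehug.
Attach noun class class I -k → sikuzehugk.
Nasal assimilation: no change.
Apply epenthesis: sikuzehugk → sikuzehugak.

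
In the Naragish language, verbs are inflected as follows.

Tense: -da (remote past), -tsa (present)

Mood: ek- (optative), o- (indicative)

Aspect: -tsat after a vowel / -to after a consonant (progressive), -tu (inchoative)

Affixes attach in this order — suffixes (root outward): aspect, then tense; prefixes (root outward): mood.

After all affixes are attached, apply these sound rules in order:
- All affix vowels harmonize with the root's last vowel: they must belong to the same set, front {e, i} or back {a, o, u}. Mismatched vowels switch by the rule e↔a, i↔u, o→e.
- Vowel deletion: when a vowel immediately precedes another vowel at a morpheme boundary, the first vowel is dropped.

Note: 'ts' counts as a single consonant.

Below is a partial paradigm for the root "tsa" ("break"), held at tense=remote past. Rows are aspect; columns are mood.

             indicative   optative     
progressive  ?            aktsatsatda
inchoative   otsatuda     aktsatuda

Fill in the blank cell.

Attach mood indicative o- → otsa.
Attach aspect progressive -tsat (after vowel 'a') → otsatsat.
Attach tense remote past -da → otsatsatda.
Vowel harmony: no change.
Vowel deletion: no change.

otsatsatda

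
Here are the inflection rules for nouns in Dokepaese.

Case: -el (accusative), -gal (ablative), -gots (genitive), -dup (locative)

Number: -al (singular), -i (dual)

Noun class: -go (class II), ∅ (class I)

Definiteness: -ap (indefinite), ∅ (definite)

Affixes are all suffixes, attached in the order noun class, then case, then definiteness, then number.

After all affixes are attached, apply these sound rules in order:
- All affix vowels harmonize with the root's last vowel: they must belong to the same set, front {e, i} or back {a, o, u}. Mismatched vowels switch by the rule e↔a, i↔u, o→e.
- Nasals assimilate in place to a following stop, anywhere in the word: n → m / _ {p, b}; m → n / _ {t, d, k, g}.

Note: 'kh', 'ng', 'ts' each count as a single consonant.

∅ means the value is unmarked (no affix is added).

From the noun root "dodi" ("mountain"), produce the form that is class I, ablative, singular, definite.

dodigelel

noun class = class I: zero marking, form stays dodi.
Attach case ablative -gal → dodigal.
definiteness = definite: zero marking, form stays dodigal.
Attach number singular -al → dodigalal.
Apply vowel harmony: dodigalal → dodigelel.
Nasal assimilation: no change.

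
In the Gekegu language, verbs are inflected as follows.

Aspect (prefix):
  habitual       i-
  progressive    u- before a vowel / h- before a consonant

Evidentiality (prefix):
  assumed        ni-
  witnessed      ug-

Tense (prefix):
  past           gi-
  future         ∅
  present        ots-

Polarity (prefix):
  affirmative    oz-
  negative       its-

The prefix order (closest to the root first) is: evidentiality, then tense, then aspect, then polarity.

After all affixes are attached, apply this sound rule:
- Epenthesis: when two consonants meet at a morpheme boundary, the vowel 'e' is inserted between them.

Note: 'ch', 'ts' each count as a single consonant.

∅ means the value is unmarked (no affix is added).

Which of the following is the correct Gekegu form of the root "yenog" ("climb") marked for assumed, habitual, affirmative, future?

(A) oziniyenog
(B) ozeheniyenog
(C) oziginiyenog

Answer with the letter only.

Attach evidentiality assumed ni- → niyenog.
tense = future: zero marking, form stays niyenog.
Attach aspect habitual i- → iniyenog.
Attach polarity affirmative oz- → oziniyenog.
Epenthesis: no change.
So the correct form is oziniyenog, option (A).
(B) ozeheniyenog is wrong: it uses progressive instead of habitual for aspect.
(C) oziginiyenog is wrong: it uses past instead of future for tense.

A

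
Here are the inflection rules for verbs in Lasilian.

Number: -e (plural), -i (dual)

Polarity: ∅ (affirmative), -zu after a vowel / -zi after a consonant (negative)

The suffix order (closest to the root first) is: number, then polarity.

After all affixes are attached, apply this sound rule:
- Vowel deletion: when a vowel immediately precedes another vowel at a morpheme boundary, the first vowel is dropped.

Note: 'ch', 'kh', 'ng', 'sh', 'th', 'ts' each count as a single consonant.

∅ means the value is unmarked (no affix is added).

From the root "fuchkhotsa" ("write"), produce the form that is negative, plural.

fuchkhotsezu

Attach number plural -e → fuchkhotsae.
Attach polarity negative -zu (after vowel 'e') → fuchkhotsaezu.
Apply vowel deletion: fuchkhotsaezu → fuchkhotsezu.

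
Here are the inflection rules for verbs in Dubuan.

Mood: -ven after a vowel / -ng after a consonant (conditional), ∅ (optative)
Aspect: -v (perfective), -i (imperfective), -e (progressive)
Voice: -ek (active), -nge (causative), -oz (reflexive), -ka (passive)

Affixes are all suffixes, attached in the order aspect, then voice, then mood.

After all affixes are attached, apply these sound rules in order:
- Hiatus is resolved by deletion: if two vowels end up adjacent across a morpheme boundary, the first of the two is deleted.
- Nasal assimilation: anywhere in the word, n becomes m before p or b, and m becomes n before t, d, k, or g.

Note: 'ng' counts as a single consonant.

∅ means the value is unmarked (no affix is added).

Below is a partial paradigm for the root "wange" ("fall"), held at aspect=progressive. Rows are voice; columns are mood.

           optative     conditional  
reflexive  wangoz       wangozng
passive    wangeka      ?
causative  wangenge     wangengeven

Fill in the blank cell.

Attach aspect progressive -e → wangee.
Attach voice passive -ka → wangeeka.
Attach mood conditional -ven (after vowel 'a') → wangeekaven.
Apply vowel deletion: wangeekaven → wangekaven.
Nasal assimilation: no change.

wangekaven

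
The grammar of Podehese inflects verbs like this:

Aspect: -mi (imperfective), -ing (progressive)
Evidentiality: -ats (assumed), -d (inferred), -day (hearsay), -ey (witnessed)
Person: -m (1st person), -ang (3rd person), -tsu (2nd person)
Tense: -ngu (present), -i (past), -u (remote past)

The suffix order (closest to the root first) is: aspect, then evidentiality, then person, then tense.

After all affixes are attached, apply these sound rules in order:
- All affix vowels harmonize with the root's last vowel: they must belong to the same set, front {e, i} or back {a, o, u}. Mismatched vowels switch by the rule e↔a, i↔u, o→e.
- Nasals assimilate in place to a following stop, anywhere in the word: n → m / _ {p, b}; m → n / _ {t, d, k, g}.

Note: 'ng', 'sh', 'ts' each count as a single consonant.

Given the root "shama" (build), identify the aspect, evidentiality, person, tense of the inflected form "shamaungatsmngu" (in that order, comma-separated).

Segment: shama-ing-ats-m-ngu.
aspect: -ing → progressive.
evidentiality: -ats → assumed.
person: -m → 1st person.
tense: -ngu → present.

progressive, assumed, 1st person, present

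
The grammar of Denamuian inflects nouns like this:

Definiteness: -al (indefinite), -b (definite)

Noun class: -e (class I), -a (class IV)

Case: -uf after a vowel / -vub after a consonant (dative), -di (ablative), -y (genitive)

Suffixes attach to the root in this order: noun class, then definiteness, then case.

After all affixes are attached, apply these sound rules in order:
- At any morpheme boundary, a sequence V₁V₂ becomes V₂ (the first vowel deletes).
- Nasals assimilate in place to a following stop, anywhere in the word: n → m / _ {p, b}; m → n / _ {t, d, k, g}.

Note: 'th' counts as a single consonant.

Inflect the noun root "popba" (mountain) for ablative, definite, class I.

popbebdi

Attach noun class class I -e → popbae.
Attach definiteness definite -b → popbaeb.
Attach case ablative -di → popbaebdi.
Apply vowel deletion: popbaebdi → popbebdi.
Nasal assimilation: no change.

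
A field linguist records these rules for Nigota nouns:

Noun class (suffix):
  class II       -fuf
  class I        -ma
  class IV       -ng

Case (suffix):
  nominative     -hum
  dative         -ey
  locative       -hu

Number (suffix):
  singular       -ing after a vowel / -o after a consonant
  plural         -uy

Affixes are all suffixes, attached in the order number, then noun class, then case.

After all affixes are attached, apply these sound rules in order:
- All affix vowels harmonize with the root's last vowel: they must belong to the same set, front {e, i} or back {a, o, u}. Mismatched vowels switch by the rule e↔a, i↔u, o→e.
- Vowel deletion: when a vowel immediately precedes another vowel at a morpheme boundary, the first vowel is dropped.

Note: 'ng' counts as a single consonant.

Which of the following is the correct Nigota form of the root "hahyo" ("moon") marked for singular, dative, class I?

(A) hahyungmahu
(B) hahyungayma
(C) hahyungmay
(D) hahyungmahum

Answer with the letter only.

Attach number singular -ing (after vowel 'o') → hahyoing.
Attach noun class class I -ma → hahyoingma.
Attach case dative -ey → hahyoingmaey.
Apply vowel harmony: hahyoingmaey → hahyoungmaay.
Apply vowel deletion: hahyoungmaay → hahyungmay.
So the correct form is hahyungmay, option (C).
(D) hahyungmahum is wrong: it uses nominative instead of dative for case.
(B) hahyungayma is wrong: it has the affixes in the wrong order.
(A) hahyungmahu is wrong: it uses locative instead of dative for case.

C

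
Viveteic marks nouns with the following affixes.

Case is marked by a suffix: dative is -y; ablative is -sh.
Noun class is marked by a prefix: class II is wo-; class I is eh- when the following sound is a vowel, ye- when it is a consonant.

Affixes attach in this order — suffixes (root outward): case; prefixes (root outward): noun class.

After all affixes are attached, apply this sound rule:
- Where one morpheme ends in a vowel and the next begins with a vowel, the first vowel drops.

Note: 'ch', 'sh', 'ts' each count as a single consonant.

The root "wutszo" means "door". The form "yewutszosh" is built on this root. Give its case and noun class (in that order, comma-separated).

Segment: ye-wutszo-sh.
case: -sh → ablative.
noun class: eh/ye- → class I.

ablative, class I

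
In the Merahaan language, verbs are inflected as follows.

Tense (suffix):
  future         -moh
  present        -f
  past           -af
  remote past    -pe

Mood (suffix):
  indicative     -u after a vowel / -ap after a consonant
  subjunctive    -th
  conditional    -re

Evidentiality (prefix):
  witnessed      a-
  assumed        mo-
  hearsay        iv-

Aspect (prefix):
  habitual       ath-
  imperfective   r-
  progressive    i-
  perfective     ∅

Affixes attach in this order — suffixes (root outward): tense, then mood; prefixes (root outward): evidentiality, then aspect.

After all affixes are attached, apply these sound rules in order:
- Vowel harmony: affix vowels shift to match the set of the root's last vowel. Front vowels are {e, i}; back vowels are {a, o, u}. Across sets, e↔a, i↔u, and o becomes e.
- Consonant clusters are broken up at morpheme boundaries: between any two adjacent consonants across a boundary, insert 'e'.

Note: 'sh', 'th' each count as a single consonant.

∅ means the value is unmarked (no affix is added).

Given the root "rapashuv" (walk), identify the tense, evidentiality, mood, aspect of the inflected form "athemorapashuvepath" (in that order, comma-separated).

remote past, assumed, subjunctive, habitual

Segment: ath-mo-rapashuv-pe-th.
tense: -pe → remote past.
evidentiality: mo- → assumed.
mood: -th → subjunctive.
aspect: ath- → habitual.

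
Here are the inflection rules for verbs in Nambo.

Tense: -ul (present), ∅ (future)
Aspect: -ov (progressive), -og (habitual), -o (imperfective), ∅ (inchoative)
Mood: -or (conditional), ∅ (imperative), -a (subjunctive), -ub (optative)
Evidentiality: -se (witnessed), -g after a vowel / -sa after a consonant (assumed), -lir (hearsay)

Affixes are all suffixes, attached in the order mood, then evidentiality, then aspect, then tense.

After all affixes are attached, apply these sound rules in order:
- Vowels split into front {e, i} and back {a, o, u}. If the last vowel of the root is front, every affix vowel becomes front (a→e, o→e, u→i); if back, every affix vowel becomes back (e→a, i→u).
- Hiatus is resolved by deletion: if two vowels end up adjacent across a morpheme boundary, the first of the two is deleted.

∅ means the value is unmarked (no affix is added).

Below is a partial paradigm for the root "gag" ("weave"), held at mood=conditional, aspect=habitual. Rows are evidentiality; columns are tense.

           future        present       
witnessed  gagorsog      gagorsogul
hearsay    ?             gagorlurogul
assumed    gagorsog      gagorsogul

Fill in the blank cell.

Attach mood conditional -or → gagor.
Attach evidentiality hearsay -lir → gagorlir.
Attach aspect habitual -og → gagorlirog.
tense = future: zero marking, form stays gagorlirog.
Apply vowel harmony: gagorlirog → gagorlurog.
Vowel deletion: no change.

gagorlurog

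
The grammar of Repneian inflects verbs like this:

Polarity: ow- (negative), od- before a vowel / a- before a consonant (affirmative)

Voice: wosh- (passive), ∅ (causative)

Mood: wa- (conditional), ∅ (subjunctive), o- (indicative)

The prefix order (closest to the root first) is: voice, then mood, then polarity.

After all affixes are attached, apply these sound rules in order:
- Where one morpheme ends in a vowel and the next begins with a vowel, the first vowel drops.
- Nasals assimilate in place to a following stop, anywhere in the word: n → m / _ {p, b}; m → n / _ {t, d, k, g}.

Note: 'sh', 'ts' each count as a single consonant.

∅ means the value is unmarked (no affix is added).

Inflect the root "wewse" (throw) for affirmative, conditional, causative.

awawewse

voice = causative: zero marking, form stays wewse.
Attach mood conditional wa- → wawewse.
Attach polarity affirmative a- (before consonant 'w') → awawewse.
Vowel deletion: no change.
Nasal assimilation: no change.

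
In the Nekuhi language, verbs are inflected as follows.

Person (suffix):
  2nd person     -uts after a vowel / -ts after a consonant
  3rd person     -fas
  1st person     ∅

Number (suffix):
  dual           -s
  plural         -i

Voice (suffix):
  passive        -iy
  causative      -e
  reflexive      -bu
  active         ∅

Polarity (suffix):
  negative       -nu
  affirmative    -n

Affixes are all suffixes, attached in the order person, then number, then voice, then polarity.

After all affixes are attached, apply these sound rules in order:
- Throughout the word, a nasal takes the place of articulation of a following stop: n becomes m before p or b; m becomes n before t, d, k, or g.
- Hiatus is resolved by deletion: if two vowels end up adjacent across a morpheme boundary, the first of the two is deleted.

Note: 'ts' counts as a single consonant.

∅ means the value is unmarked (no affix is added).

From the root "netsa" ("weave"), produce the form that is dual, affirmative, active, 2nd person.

netsutssn

Attach person 2nd person -uts (after vowel 'a') → netsauts.
Attach number dual -s → netsautss.
voice = active: zero marking, form stays netsautss.
Attach polarity affirmative -n → netsautssn.
Nasal assimilation: no change.
Apply vowel deletion: netsautssn → netsutssn.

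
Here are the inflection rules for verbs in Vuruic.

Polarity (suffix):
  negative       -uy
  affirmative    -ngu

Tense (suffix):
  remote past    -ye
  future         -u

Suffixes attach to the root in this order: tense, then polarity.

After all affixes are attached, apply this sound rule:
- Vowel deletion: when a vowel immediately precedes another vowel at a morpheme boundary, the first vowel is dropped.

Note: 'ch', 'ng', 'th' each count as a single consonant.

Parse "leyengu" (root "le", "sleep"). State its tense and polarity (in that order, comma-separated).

Segment: le-ye-ngu.
tense: -ye → remote past.
polarity: -ngu → affirmative.

remote past, affirmative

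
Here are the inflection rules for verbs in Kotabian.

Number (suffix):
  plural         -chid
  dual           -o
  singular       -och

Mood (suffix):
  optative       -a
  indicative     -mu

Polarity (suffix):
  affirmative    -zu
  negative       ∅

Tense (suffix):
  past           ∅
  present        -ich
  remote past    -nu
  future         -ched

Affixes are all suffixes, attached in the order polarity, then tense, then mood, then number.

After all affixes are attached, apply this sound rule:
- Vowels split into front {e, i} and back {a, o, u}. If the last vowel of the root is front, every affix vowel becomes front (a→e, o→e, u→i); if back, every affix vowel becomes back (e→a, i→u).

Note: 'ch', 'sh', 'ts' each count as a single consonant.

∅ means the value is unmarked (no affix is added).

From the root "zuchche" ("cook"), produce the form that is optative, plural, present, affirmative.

zuchcheziichechid

Attach polarity affirmative -zu → zuchchezu.
Attach tense present -ich → zuchchezuich.
Attach mood optative -a → zuchchezuicha.
Attach number plural -chid → zuchchezuichachid.
Apply vowel harmony: zuchchezuichachid → zuchcheziichechid.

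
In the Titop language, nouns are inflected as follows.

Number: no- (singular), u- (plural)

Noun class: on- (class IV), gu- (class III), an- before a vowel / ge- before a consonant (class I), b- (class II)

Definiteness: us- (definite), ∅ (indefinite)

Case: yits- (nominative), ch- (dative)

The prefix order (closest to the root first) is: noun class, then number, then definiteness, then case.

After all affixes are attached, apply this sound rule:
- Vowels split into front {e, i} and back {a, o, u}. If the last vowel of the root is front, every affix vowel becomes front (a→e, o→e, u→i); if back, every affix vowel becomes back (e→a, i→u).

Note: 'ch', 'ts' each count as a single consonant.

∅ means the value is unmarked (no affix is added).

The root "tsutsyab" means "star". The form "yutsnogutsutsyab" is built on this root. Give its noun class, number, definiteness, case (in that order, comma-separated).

class III, singular, indefinite, nominative

Segment: yits-no-gu-tsutsyab.
noun class: gu- → class III.
number: no- → singular.
definiteness: ∅ → indefinite.
case: yits- → nominative.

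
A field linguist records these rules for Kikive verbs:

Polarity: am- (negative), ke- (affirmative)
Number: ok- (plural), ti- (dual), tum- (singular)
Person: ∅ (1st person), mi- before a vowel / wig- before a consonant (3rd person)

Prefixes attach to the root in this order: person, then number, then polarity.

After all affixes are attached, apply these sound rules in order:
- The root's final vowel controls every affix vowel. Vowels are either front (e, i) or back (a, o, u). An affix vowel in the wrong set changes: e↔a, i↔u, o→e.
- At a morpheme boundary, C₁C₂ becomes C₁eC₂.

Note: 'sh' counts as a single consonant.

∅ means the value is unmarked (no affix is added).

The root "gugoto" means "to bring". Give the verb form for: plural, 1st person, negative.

person = 1st person: zero marking, form stays gugoto.
Attach number plural ok- → okgugoto.
Attach polarity negative am- → amokgugoto.
Vowel harmony: no change.
Apply epenthesis: amokgugoto → amokegugoto.

amokegugoto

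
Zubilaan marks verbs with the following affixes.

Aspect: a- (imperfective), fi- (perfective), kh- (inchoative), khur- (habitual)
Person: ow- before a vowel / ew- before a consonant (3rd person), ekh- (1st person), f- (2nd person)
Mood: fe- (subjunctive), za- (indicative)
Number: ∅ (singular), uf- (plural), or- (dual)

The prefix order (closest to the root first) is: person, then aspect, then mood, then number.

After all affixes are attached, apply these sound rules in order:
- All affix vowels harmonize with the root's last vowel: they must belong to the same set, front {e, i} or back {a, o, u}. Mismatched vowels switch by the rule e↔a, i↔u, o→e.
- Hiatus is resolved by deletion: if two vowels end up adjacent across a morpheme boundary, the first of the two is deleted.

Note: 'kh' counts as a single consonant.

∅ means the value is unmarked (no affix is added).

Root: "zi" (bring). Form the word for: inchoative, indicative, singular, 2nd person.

Attach person 2nd person f- → fzi.
Attach aspect inchoative kh- → khfzi.
Attach mood indicative za- → zakhfzi.
number = singular: zero marking, form stays zakhfzi.
Apply vowel harmony: zakhfzi → zekhfzi.
Vowel deletion: no change.

zekhfzi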